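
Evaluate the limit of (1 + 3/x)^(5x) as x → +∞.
As x → +∞: write (1 + 3/x)^(5x) = ((1 + 3/x)^x)^5 → (e^3)^5 = e^15.
Limit = e^(15).

Final answer: e^(15)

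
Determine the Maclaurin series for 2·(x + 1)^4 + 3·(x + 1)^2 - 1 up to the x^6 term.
2·x^4 + 8·x^3 + 15·x^2 + 14·x + 4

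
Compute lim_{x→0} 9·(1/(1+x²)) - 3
Direct substitution at x = 0 gives 6.

Final answer: 6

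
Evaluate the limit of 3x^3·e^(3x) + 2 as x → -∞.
The product is a 0·∞ indeterminate form at x → -∞.
Rewrite the product as 3x^3 / e^(-3x) (an ∞/∞ form) and apply L'Hôpital, or use the standard hierarchy e^(3|x|) ≫ |x^3| as x → -∞.
The indeterminate product → 0, so the limit = 2.

Final answer: 2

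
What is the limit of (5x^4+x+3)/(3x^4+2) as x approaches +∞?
This is an ∞/∞ indeterminate form as x → +∞.
Divide numerator and denominator by x^4 and let the lower-order terms vanish; the leading terms give 5/3.
Limit = 5/3.

Final answer: 5/3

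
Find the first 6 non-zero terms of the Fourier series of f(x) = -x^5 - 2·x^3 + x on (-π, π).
(-214 - 2·π^4 + 36·π^2)·sin(x) + (-3·π^2 + 7/2 + π^4)·sin(2·x) + (-2·π^4/3 + 46/81 + 4·π^2/27)·sin(3·x) + (-41/64 + 3·π^2/8 + π^4/2)·sin(4·x) + (-2·π^4/5 - 12·π^2/25 + 322/625)·sin(5·x) + (-67/162 + 13·π^2/27 + π^4/3)·sin(6·x)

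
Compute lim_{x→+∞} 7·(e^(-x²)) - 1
Evaluate the dominant behaviour as x → +∞; each term tends to a finite value or vanishes.
Limit = -1.

Final answer: -1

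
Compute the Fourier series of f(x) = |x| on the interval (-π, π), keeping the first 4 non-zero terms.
-4·cos(x)/π - 4·cos(3·x)/(9·π) - 4·cos(5·x)/(25·π) + π/2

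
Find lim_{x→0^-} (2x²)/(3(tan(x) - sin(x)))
Both numerator and denominator → 0 as x → 0^-; this is a 0/0 indeterminate form.
Expand each to leading order near x = 0: numerator ~ 2·x^2, denominator ~ 3·x^3/2.
The limit of the ratio is -∞.

Final answer: -∞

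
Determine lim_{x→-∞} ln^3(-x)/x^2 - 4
The quotient is an ∞/∞ indeterminate form as x → -∞.
Compare growth rates of the dominant terms (exponentials ≫ polynomials ≫ logarithms), or apply L'Hôpital's rule; the quotient → 0.
Adding the constant: 0 - 4 = -4. Limit = -4.

Final answer: -4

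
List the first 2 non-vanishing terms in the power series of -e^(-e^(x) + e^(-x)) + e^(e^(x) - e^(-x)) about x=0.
10·x^3/3 + 4·x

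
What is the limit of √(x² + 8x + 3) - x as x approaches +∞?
This is an ∞ − ∞ indeterminate form.
Multiply and divide by the conjugate √(x²+8x + 3) + x; the x² terms cancel, leaving (8x + 3)/(√(x²+8x + 3)+x) → 8/2 = 4.
Limit = 4.

Final answer: 4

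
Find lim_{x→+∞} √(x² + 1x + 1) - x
As x → +∞: multiply by the conjugate to get (1x+1)/(√(x²+1x+1)+x); the denominator ~ 2x, so the limit is 1/2.
Limit = 1/2.

Final answer: 1/2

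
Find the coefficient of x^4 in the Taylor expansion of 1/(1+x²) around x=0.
Expand to order 4: 1/(1+x²) = x^4 - x^2 + 1 + O(x^5).
The coefficient of x^4 is 1.

Final answer: 1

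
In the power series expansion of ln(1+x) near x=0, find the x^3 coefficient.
Expand to order 3: ln(1+x) = x^3/3 - x^2/2 + x + O(x^4).
The coefficient of x^3 is 1/3.

Final answer: 1/3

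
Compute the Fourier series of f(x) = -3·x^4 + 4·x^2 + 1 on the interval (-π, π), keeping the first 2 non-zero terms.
(-160 + 24·π^2)·cos(x) - 3·π^4/5 + 1 + 4·π^2/3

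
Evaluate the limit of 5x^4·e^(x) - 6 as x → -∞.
The product is a 0·∞ indeterminate form at x → -∞.
Rewrite the product as 5x^4 / e^(-x) (an ∞/∞ form) and apply L'Hôpital, or use the standard hierarchy e^(|x|) ≫ |x^4| as x → -∞.
The indeterminate product → 0, so the limit = -6.

Final answer: -6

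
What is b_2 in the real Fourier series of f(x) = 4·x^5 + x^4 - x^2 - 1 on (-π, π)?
b_2 = (1/π) ∫_{-π}^{π} f(x)·sin(2x) dx.
Evaluate the integral (use parity and integration by parts as needed): b_2 = -4·π^4 - 30 + 20·π^2.

Final answer: -4·π^4 - 30 + 20·π^2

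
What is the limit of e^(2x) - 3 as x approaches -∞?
Evaluate the dominant behaviour as x → -∞; each term tends to a finite value or vanishes.
Limit = -3.

Final answer: -3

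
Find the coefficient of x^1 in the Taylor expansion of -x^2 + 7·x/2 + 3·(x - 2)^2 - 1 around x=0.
Expand to order 1: -x^2 + 7·x/2 + 3·(x - 2)^2 - 1 = 11 - 17·x/2 + O(x^2).
The coefficient of x^1 is -17/2.

Final answer: -17/2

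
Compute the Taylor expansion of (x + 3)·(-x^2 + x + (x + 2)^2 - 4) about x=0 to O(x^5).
5·x^2 + 15·x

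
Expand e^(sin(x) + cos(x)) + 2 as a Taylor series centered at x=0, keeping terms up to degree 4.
-5·e·x^4/24 - e·x^3/2 + e·x + 2 + e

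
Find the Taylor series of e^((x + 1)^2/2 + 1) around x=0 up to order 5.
13·x^5·e^(3/2)/60 + 5·x^4·e^(3/2)/12 + 2·x^3·e^(3/2)/3 + x^2·e^(3/2) + x·e^(3/2) + e^(3/2)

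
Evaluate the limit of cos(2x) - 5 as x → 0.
Direct substitution at x = 0 gives -4.

Final answer: -4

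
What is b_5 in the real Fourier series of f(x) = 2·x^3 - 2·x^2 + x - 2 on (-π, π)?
b_5 = (1/π) ∫_{-π}^{π} f(x)·sin(5x) dx.
Evaluate the integral (use parity and integration by parts as needed): b_5 = 26/125 + 4·π^2/5.

Final answer: 26/125 + 4·π^2/5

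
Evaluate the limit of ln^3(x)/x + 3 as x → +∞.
The quotient is an ∞/∞ indeterminate form as x → +∞.
The polynomial denominator x dominates the logarithmic numerator (any positive power of x ≫ ln^3(x) as x → ∞), so the quotient → 0.
Adding the constant: 0 + 3 = 3. Limit = 3.

Final answer: 3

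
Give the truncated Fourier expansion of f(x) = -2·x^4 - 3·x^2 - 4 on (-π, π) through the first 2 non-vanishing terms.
(-84 + 16·π^2)·cos(x) - 2·π^4/5 - π^2 - 4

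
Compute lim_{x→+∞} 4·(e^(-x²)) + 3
Evaluate the dominant behaviour as x → +∞; each term tends to a finite value or vanishes.
Limit = 3.

Final answer: 3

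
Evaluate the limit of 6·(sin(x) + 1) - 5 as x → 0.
Direct substitution at x = 0 gives 1.

Final answer: 1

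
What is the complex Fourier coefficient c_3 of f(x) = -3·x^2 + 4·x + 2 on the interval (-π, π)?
Compute the real Fourier coefficients first: a_3 = 4/3, b_3 = 8/3.
Then c_3 = (a_3 − i·b_3)/2 = 2/3 - 4·i/3.

Final answer: 2/3 - 4·i/3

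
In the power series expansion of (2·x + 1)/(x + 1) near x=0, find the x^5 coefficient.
Expand to order 5: (2·x + 1)/(x + 1) = x^5 - x^4 + x^3 - x^2 + x + 1 + O(x^6).
The coefficient of x^5 is 1.

Final answer: 1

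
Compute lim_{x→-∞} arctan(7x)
Evaluate the dominant behaviour as x → -∞; each term tends to a finite value or vanishes.
Limit = -π/2.

Final answer: -π/2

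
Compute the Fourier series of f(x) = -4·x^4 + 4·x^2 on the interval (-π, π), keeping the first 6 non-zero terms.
(-208 + 32·π^2)·cos(x) + (16 - 8·π^2)·cos(2·x) + (-112/27 + 32·π^2/9)·cos(3·x) + (7/4 - 2·π^2)·cos(4·x) + (-592/625 + 32·π^2/25)·cos(5·x) - 4·π^4/5 + 4·π^2/3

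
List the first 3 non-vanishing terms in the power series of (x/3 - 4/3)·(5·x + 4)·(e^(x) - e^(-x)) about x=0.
14·x^3/9 - 32·x^2/3 - 32·x/3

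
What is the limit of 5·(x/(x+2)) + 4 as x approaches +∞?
Evaluate the dominant behaviour as x → +∞; each term tends to a finite value or vanishes.
Limit = 9.

Final answer: 9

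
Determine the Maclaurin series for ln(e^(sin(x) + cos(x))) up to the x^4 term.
x^4/24 - x^3/6 - x^2/2 + x + 1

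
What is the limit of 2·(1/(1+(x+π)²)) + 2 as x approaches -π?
Direct substitution at x = -π gives 4.

Final answer: 4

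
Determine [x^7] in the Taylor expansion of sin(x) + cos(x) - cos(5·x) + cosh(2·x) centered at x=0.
Expand to order 7: sin(x) + cos(x) - cos(5·x) + cosh(2·x) = -x^7/5040 + 1961·x^6/90 + x^5/120 - 76·x^4/3 - x^3/6 + 14·x^2 + x + 1 + O(x^8).
The coefficient of x^7 is -1/5040.

Final answer: -1/5040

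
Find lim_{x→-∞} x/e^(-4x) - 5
The quotient is an ∞/∞ indeterminate form as x → -∞.
Compare growth rates of the dominant terms (exponentials ≫ polynomials ≫ logarithms), or apply L'Hôpital's rule; the quotient → 0.
Adding the constant: 0 - 5 = -5. Limit = -5.

Final answer: -5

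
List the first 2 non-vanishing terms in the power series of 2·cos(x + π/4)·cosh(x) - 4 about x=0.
-√(2)·x - 4 + √(2)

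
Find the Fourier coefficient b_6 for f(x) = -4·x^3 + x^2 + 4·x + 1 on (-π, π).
b_6 = (1/π) ∫_{-π}^{π} f(x)·sin(6x) dx.
Evaluate the integral (use parity and integration by parts as needed): b_6 = -14/9 + 4·π^2/3.

Final answer: -14/9 + 4·π^2/3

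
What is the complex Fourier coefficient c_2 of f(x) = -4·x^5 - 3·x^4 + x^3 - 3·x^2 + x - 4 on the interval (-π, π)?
Compute the real Fourier coefficients first: a_2 = 6 - 6·π^2, b_2 = -21·π^2 + 61/2 + 4·π^4.
Then c_2 = (a_2 − i·b_2)/2 = -3·π^2 + 3 - 2·i·π^4 - 61·i/4 + 21·i·π^2/2.

Final answer: -3·π^2 + 3 - 2·i·π^4 - 61·i/4 + 21·i·π^2/2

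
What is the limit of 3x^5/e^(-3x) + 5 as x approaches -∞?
The quotient is an ∞/∞ indeterminate form as x → -∞.
Compare growth rates of the dominant terms (exponentials ≫ polynomials ≫ logarithms), or apply L'Hôpital's rule; the quotient → 0.
Adding the constant: 0 + 5 = 5. Limit = 5.

Final answer: 5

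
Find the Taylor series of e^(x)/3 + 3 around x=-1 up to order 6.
(1 + 9·e)·e^(-1)/3 + e^(-1)·(x + 1)/3 + e^(-1)·(x + 1)^2/6 + e^(-1)·(x + 1)^3/18 + e^(-1)·(x + 1)^4/72 + e^(-1)·(x + 1)^5/360 + e^(-1)·(x + 1)^6/2160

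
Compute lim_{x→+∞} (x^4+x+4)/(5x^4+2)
This is an ∞/∞ indeterminate form as x → +∞.
Divide numerator and denominator by x^4 and let the lower-order terms vanish; the leading terms give 1/5.
Limit = 1/5.

Final answer: 1/5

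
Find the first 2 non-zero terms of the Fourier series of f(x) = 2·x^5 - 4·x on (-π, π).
(-80·π^2 + 4·π^4 + 472)·sin(x) + (-2·π^4 - 11 + 10·π^2)·sin(2·x)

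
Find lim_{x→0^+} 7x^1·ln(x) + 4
The product is a 0·∞ indeterminate form at x → 0⁺.
Rewrite the product as 7·ln(x) / x^(-1) and apply L'Hôpital, or use the standard hierarchy x^(-1) ≫ |ln x| as x → 0⁺.
The indeterminate product → 0, so the limit = 4.

Final answer: 4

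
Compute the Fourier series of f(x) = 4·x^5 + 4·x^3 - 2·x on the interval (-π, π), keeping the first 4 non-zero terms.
(-152·π^2 + 8·π^4 + 908)·sin(x) + (-4·π^4 - 22 + 16·π^2)·sin(2·x) + (-88·π^2/27 + 68/81 + 8·π^4/3)·sin(3·x) + (-2·π^4 + 13/16 + π^2/2)·sin(4·x)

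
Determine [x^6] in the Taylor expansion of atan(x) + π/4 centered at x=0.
Expand to order 6: atan(x) + π/4 = x^5/5 - x^3/3 + x + π/4 + O(x^7).
The coefficient of x^6 is 0.

Final answer: 0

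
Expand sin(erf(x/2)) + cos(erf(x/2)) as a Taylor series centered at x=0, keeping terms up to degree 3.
x^3·(-1/(12·√(π)) - 1/(6·π^(3/2))) - x^2/(2·π) + x/√(π) + 1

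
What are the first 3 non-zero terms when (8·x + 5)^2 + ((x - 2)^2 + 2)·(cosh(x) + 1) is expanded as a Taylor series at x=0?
69·x^2 + 72·x + 37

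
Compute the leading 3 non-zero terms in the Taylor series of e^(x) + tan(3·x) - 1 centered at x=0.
55·x^3/6 + x^2/2 + 4·x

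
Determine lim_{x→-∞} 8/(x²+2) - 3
Evaluate the dominant behaviour as x → -∞; each term tends to a finite value or vanishes.
Limit = -3.

Final answer: -3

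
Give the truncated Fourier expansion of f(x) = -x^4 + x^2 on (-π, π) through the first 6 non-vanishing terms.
(-52 + 8·π^2)·cos(x) + (4 - 2·π^2)·cos(2·x) + (-28/27 + 8·π^2/9)·cos(3·x) + (7/16 - π^2/2)·cos(4·x) + (-148/625 + 8·π^2/25)·cos(5·x) - π^4/5 + π^2/3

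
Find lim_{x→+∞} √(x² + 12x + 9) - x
As x → +∞: multiply by the conjugate to get (12x+9)/(√(x²+12x+9)+x); the denominator ~ 2x, so the limit is 12/2 = 6.
Limit = 6.

Final answer: 6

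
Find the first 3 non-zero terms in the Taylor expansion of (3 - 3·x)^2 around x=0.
9·x^2 - 18·x + 9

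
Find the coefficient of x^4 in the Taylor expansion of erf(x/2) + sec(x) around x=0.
Expand to order 4: erf(x/2) + sec(x) = 5·x^4/24 - x^3/(12·√(π)) + x^2/2 + x/√(π) + 1 + O(x^5).
The coefficient of x^4 is 5/24.

Final answer: 5/24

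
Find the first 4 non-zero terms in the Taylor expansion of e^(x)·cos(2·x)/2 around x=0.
-11·x^3/12 - 3·x^2/4 + x/2 + 1/2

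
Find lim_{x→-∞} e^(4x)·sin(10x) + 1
Evaluate the dominant behaviour as x → -∞; each term tends to a finite value or vanishes.
Limit = 1.

Final answer: 1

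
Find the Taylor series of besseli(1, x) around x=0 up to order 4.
x^3/16 + x/2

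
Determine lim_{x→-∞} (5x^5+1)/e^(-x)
This is an ∞/∞ indeterminate form as x → -∞.
Compare growth rates of the dominant terms (exponentials ≫ polynomials ≫ logarithms), or apply L'Hôpital's rule; the quotient → 0.
Limit = 0.

Final answer: 0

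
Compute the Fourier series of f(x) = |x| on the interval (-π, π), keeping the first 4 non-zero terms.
-4·cos(x)/π - 4·cos(3·x)/(9·π) - 4·cos(5·x)/(25·π) + π/2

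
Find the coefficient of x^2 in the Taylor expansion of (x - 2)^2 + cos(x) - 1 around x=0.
Expand to order 2: (x - 2)^2 + cos(x) - 1 = x^2/2 - 4·x + 4 + O(x^3).
The coefficient of x^2 is 1/2.

Final answer: 1/2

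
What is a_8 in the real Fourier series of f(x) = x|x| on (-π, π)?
a_8 = (1/π) ∫_{-π}^{π} f(x)·cos(8x) dx.
Evaluate the integral (use parity and integration by parts as needed): a_8 = 0.

Final answer: 0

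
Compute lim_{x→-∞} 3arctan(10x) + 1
Evaluate the dominant behaviour as x → -∞; each term tends to a finite value or vanishes.
Limit = 1 - 3·π/2.

Final answer: 1 - 3·π/2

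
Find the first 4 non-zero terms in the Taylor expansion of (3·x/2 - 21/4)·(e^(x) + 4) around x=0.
-x^3/8 - 9·x^2/8 + 9·x/4 - 105/4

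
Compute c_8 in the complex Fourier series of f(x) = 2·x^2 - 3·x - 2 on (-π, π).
Compute the real Fourier coefficients first: a_8 = 1/8, b_8 = 3/4.
Then c_8 = (a_8 − i·b_8)/2 = 1/16 - 3·i/8.

Final answer: 1/16 - 3·i/8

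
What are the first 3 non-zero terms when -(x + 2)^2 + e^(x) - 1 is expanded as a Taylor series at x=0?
-x^2/2 - 3·x - 4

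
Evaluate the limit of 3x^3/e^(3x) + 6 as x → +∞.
The quotient is an ∞/∞ indeterminate form as x → +∞.
The exponential denominator e^(3x) dominates the polynomial numerator (e^x ≫ x^3 as x → ∞), so the quotient → 0.
Adding the constant: 0 + 6 = 6. Limit = 6.

Final answer: 6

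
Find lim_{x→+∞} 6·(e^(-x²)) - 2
Evaluate the dominant behaviour as x → +∞; each term tends to a finite value or vanishes.
Limit = -2.

Final answer: -2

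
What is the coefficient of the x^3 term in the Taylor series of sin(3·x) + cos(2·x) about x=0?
Expand to order 3: sin(3·x) + cos(2·x) = -9·x^3/2 - 2·x^2 + 3·x + 1 + O(x^4).
The coefficient of x^3 is -9/2.

Final answer: -9/2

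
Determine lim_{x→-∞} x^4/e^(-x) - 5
The quotient is an ∞/∞ indeterminate form as x → -∞.
Compare growth rates of the dominant terms (exponentials ≫ polynomials ≫ logarithms), or apply L'Hôpital's rule; the quotient → 0.
Adding the constant: 0 - 5 = -5. Limit = -5.

Final answer: -5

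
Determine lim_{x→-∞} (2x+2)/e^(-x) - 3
The quotient is an ∞/∞ indeterminate form as x → -∞.
Compare growth rates of the dominant terms (exponentials ≫ polynomials ≫ logarithms), or apply L'Hôpital's rule; the quotient → 0.
Adding the constant: 0 - 3 = -3. Limit = -3.

Final answer: -3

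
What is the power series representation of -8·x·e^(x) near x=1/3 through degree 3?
-8·e^(1/3)/3 - 32·e^(1/3)·(x - 1/3)/3 - 28·e^(1/3)·(x - 1/3)^2/3 - 40·e^(1/3)·(x - 1/3)^3/9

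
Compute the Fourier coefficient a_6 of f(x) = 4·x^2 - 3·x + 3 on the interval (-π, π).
a_6 = (1/π) ∫_{-π}^{π} f(x)·cos(6x) dx.
Evaluate the integral (use parity and integration by parts as needed): a_6 = 4/9.

Final answer: 4/9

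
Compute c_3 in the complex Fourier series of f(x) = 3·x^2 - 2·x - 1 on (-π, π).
Compute the real Fourier coefficients first: a_3 = -4/3, b_3 = -4/3.
Then c_3 = (a_3 − i·b_3)/2 = -2/3 + 2·i/3.

Final answer: -2/3 + 2·i/3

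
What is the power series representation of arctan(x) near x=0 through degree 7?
-x^7/7 + x^5/5 - x^3/3 + x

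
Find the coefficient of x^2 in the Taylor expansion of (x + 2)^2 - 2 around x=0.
Expand to order 2: (x + 2)^2 - 2 = x^2 + 4·x + 2 + O(x^3).
The coefficient of x^2 is 1.

Final answer: 1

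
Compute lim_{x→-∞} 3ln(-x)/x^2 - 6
The quotient is an ∞/∞ indeterminate form as x → -∞.
Compare growth rates of the dominant terms (exponentials ≫ polynomials ≫ logarithms), or apply L'Hôpital's rule; the quotient → 0.
Adding the constant: 0 - 6 = -6. Limit = -6.

Final answer: -6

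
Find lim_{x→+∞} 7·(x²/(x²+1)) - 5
Evaluate the dominant behaviour as x → +∞; each term tends to a finite value or vanishes.
Limit = 2.

Final answer: 2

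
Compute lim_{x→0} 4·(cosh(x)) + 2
Direct substitution at x = 0 gives 6.

Final answer: 6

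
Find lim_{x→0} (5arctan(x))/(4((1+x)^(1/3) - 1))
Both numerator and denominator → 0 as x → 0; this is a 0/0 indeterminate form.
Expand each to leading order near x = 0: numerator ~ 5·x, denominator ~ 4·x/3.
The limit of the ratio is 15/4.

Final answer: 15/4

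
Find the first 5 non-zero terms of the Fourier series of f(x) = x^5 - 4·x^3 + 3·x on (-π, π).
(-48·π^2 + 2·π^4 + 294)·sin(x) + (-π^4 - 33/2 + 9·π^2)·sin(2·x) + (-112·π^2/27 + 386/81 + 2·π^4/3)·sin(3·x) + (-π^4/2 - 159/64 + 21·π^2/8)·sin(4·x) + (-48·π^2/25 + 1038/625 + 2·π^4/5)·sin(5·x)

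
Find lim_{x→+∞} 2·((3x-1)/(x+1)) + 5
Evaluate the dominant behaviour as x → +∞; each term tends to a finite value or vanishes.
Limit = 11.

Final answer: 11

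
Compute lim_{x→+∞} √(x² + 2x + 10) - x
This is an ∞ − ∞ indeterminate form.
Multiply and divide by the conjugate √(x²+2x + 10) + x; the x² terms cancel, leaving (2x + 10)/(√(x²+2x + 10)+x) → 2/2 = 1.
Limit = 1.

Final answer: 1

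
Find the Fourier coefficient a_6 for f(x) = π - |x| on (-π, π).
a_6 = (1/π) ∫_{-π}^{π} f(x)·cos(6x) dx.
Evaluate the integral (use parity and integration by parts as needed): a_6 = 0.

Final answer: 0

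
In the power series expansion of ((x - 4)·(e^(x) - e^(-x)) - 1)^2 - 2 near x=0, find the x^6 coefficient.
Expand to order 6: ((x - 4)·(e^(x) - e^(-x)) - 1)^2 - 2 = 373·x^6/90 - 158·x^5/15 + 74·x^4/3 - 88·x^3/3 + 60·x^2 + 16·x - 1 + O(x^7).
The coefficient of x^6 is 373/90.

Final answer: 373/90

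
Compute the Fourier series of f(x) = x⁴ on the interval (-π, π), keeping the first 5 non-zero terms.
(48 - 8·π^2)·cos(x) + (-3 + 2·π^2)·cos(2·x) + (16/27 - 8·π^2/9)·cos(3·x) + (-3/16 + π^2/2)·cos(4·x) + π^4/5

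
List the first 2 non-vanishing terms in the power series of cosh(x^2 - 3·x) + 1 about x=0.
9·x^2/2 + 2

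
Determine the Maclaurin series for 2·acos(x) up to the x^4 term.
-x^3/3 - 2·x + π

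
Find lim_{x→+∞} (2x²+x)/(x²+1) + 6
Evaluate the dominant behaviour as x → +∞; each term tends to a finite value or vanishes.
Limit = 8.

Final answer: 8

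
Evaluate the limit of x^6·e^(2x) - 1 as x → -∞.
The product is a 0·∞ indeterminate form at x → -∞.
Rewrite the product as x^6 / e^(-2x) (an ∞/∞ form) and apply L'Hôpital, or use the standard hierarchy e^(2|x|) ≫ |x^6| as x → -∞.
The indeterminate product → 0, so the limit = -1.

Final answer: -1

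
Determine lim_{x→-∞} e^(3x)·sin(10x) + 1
Evaluate the dominant behaviour as x → -∞; each term tends to a finite value or vanishes.
Limit = 1.

Final answer: 1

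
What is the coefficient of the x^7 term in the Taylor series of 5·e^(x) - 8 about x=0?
Expand to order 7: 5·e^(x) - 8 = x^7/1008 + x^6/144 + x^5/24 + 5·x^4/24 + 5·x^3/6 + 5·x^2/2 + 5·x - 3 + O(x^8).
The coefficient of x^7 is 1/1008.

Final answer: 1/1008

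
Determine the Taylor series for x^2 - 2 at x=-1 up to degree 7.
-1 - 2·(x + 1) + (x + 1)^2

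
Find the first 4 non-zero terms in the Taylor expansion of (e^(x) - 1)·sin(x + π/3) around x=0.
-5·√(3)·x^4/48 + x^3·(1/4 - √(3)/6) + x^2·(√(3)/4 + 1/2) + √(3)·x/2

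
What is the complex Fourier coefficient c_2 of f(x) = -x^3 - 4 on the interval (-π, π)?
Compute the real Fourier coefficients first: a_2 = 0, b_2 = -3/2 + π^2.
Then c_2 = (a_2 − i·b_2)/2 = -i·π^2/2 + 3·i/4.

Final answer: -i·π^2/2 + 3·i/4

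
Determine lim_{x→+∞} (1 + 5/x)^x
As x → +∞: this is the defining limit (1 + 5/x)^x → e^5.
Limit = e^(5).

Final answer: e^(5)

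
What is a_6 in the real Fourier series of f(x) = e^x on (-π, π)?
a_6 = (1/π) ∫_{-π}^{π} f(x)·cos(6x) dx.
Evaluate the integral (use parity and integration by parts as needed): a_6 = (-1 + e^(2·π))·e^(-π)/(37·π).

Final answer: (-1 + e^(2·π))·e^(-π)/(37·π)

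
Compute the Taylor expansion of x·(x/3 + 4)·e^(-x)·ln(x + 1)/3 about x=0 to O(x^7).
79·x^6/90 - 32·x^5/27 + 29·x^4/18 - 17·x^3/9 + 4·x^2/3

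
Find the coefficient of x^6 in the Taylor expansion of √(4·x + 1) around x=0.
Expand to order 6: √(4·x + 1) = -84·x^6 + 28·x^5 - 10·x^4 + 4·x^3 - 2·x^2 + 2·x + 1 + O(x^7).
The coefficient of x^6 is -84.

Final answer: -84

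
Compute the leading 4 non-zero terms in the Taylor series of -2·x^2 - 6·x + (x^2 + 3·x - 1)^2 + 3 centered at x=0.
6·x^3 + 5·x^2 - 12·x + 4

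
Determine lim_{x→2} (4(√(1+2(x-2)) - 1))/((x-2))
Both numerator and denominator → 0 as x → 2; this is a 0/0 indeterminate form.
Expand each to leading order near x = 2: numerator ~ 4·(x - 2), denominator ~ (x - 2).
The limit of the ratio is 4.

Final answer: 4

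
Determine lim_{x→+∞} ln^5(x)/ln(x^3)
This is an ∞/∞ indeterminate form as x → +∞.
Write ln(x^3) = 3·ln(x), reducing the quotient to ln^4(x)/3 → ∞.
Limit = ∞.

Final answer: ∞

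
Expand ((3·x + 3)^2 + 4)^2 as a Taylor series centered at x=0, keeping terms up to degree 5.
81·x^4 + 324·x^3 + 558·x^2 + 468·x + 169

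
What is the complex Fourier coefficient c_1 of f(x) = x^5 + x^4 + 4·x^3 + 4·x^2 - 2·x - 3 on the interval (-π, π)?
Compute the real Fourier coefficients first: a_1 = 32 - 8·π^2, b_1 = -32·π^2 + 188 + 2·π^4.
Then c_1 = (a_1 − i·b_1)/2 = -4·π^2 + 16 - i·π^4 - 94·i + 16·i·π^2.

Final answer: -4·π^2 + 16 - i·π^4 - 94·i + 16·i·π^2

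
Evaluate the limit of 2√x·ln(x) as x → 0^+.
This is a 0·∞ indeterminate form at x → 0⁺.
Rewrite the product as 2·ln(x) / x^(-1/2) and apply L'Hôpital, or use the standard hierarchy x^(-1/2) ≫ |ln x| as x → 0⁺.
The indeterminate product → 0, so the limit = 0.

Final answer: 0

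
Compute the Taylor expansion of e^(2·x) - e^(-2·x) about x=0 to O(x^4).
8·x^3/3 + 4·x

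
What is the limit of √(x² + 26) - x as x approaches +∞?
This is an ∞ − ∞ indeterminate form.
Multiply and divide by the conjugate √(x²+26) + x; the x² terms cancel, leaving 26/(√(x²+26)+x) → 0.
Limit = 0.

Final answer: 0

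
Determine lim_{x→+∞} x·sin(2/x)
As x → +∞: let u = 2/x → 0⁺; then x·sin(2/x) = 2·sin(u)/u → 2·1 = 2.
Limit = 2.

Final answer: 2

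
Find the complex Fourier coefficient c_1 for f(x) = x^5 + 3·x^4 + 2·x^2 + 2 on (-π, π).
Compute the real Fourier coefficients first: a_1 = 136 - 24·π^2, b_1 = -40·π^2 + 2·π^4 + 240.
Then c_1 = (a_1 − i·b_1)/2 = -12·π^2 + 68 - 120·i - i·π^4 + 20·i·π^2.

Final answer: -12·π^2 + 68 - 120·i - i·π^4 + 20·i·π^2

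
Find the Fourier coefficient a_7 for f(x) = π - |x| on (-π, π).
a_7 = (1/π) ∫_{-π}^{π} f(x)·cos(7x) dx.
Evaluate the integral (use parity and integration by parts as needed): a_7 = 4/(49·π).

Final answer: 4/(49·π)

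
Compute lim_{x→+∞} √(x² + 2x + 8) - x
This is an ∞ − ∞ indeterminate form.
Multiply and divide by the conjugate √(x²+2x + 8) + x; the x² terms cancel, leaving (2x + 8)/(√(x²+2x + 8)+x) → 2/2 = 1.
Limit = 1.

Final answer: 1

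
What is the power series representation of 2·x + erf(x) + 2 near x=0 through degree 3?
-2·x^3/(3·√(π)) + x·(2/√(π) + 2) + 2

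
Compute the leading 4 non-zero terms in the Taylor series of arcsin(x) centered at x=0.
5·x^7/112 + 3·x^5/40 + x^3/6 + x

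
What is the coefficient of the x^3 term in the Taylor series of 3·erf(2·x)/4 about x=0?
Expand to order 3: 3·erf(2·x)/4 = -4·x^3/√(π) + 3·x/√(π) + O(x^4).
The coefficient of x^3 is -4/√(π).

Final answer: -4/√(π)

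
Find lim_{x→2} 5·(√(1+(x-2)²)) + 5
Direct substitution at x = 2 gives 10.

Final answer: 10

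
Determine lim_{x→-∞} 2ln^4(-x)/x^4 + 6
The quotient is an ∞/∞ indeterminate form as x → -∞.
Compare growth rates of the dominant terms (exponentials ≫ polynomials ≫ logarithms), or apply L'Hôpital's rule; the quotient → 0.
Adding the constant: 0 + 6 = 6. Limit = 6.

Final answer: 6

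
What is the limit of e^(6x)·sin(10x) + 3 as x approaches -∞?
Evaluate the dominant behaviour as x → -∞; each term tends to a finite value or vanishes.
Limit = 3.

Final answer: 3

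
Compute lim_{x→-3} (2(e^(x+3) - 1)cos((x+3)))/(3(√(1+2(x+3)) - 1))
Both numerator and denominator → 0 as x → -3; this is a 0/0 indeterminate form.
Expand each to leading order near x = -3: numerator ~ 2·(x + 3), denominator ~ 3·(x + 3).
The limit of the ratio is 2/3.

Final answer: 2/3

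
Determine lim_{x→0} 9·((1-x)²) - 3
Direct substitution at x = 0 gives 6.

Final answer: 6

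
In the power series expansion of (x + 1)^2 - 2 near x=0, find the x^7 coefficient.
Expand to order 7: (x + 1)^2 - 2 = x^2 + 2·x - 1 + O(x^8).
The coefficient of x^7 is 0.

Final answer: 0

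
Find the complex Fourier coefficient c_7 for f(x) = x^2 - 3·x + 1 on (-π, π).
Compute the real Fourier coefficients first: a_7 = -4/49, b_7 = -6/7.
Then c_7 = (a_7 − i·b_7)/2 = -2/49 + 3·i/7.

Final answer: -2/49 + 3·i/7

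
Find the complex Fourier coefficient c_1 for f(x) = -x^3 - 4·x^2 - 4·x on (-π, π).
Compute the real Fourier coefficients first: a_1 = 16, b_1 = 4 - 2·π^2.
Then c_1 = (a_1 − i·b_1)/2 = 8 - 2·i + i·π^2.

Final answer: 8 - 2·i + i·π^2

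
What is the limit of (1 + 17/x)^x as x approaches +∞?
As x → +∞: this is the defining limit (1 + 17/x)^x → e^17.
Limit = e^(17).

Final answer: e^(17)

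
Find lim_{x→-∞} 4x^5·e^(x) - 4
The product is a 0·∞ indeterminate form at x → -∞.
Rewrite the product as 4x^5 / e^(-x) (an ∞/∞ form) and apply L'Hôpital, or use the standard hierarchy e^(|x|) ≫ |x^5| as x → -∞.
The indeterminate product → 0, so the limit = -4.

Final answer: -4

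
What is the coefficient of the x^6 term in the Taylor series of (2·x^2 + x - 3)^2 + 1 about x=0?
Expand to order 6: (2·x^2 + x - 3)^2 + 1 = 4·x^4 + 4·x^3 - 11·x^2 - 6·x + 10 + O(x^7).
The coefficient of x^6 is 0.

Final answer: 0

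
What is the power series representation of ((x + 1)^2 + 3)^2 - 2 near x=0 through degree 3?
4·x^3 + 12·x^2 + 16·x + 14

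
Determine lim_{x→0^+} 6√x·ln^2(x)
This is a 0·∞ indeterminate form at x → 0⁺.
Rewrite the product as 6·ln^2(x) / x^(-1/2) and apply L'Hôpital, or use the standard hierarchy x^(-1/2) ≫ |ln x|^2 as x → 0⁺.
The indeterminate product → 0, so the limit = 0.

Final answer: 0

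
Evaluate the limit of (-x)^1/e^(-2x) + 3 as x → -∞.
The quotient is an ∞/∞ indeterminate form as x → -∞.
Compare growth rates of the dominant terms (exponentials ≫ polynomials ≫ logarithms), or apply L'Hôpital's rule; the quotient → 0.
Adding the constant: 0 + 3 = 3. Limit = 3.

Final answer: 3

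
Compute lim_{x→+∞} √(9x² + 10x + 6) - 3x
As x → +∞: multiply by the conjugate to get (10x+6)/(√(9x²+10x+6)+3x); the denominator ~ 6x, so the limit is 10/6 = 5/3.
Limit = 5/3.

Final answer: 5/3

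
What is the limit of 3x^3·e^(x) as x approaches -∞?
This is a 0·∞ indeterminate form at x → -∞.
Rewrite the product as 3x^3 / e^(-x) (an ∞/∞ form) and apply L'Hôpital, or use the standard hierarchy e^(|x|) ≫ |x^3| as x → -∞.
The indeterminate product → 0, so the limit = 0.

Final answer: 0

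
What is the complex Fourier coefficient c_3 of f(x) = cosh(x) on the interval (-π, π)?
Compute the real Fourier coefficients first: a_3 = -sinh(π)/(5·π), b_3 = 0.
Then c_3 = (a_3 − i·b_3)/2 = -sinh(π)/(10·π).

Final answer: -sinh(π)/(10·π)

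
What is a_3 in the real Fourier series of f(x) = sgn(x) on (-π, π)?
a_3 = (1/π) ∫_{-π}^{π} f(x)·cos(3x) dx.
Evaluate the integral (use parity and integration by parts as needed): a_3 = 0.

Final answer: 0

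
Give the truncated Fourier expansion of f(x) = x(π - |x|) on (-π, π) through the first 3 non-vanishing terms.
8·sin(x)/π + 8·sin(3·x)/(27·π) + 8·sin(5·x)/(125·π)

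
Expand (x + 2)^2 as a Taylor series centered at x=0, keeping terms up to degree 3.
x^2 + 4·x + 4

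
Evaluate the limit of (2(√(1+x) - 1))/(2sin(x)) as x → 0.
Both numerator and denominator → 0 as x → 0; this is a 0/0 indeterminate form.
Expand each to leading order near x = 0: numerator ~ x, denominator ~ 2·x.
The limit of the ratio is 1/2.

Final answer: 1/2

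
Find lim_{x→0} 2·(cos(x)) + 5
Direct substitution at x = 0 gives 7.

Final answer: 7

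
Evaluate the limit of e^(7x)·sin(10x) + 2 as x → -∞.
Evaluate the dominant behaviour as x → -∞; each term tends to a finite value or vanishes.
Limit = 2.

Final answer: 2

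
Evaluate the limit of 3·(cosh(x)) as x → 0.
Direct substitution at x = 0 gives 3.

Final answer: 3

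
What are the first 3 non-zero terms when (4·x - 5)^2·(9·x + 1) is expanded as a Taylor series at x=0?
-344·x^2 + 185·x + 25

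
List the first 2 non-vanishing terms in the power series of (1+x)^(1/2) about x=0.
x/2 + 1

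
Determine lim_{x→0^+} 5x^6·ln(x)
This is a 0·∞ indeterminate form at x → 0⁺.
Rewrite the product as 5·ln(x) / x^(-6) and apply L'Hôpital, or use the standard hierarchy x^(-6) ≫ |ln x| as x → 0⁺.
The indeterminate product → 0, so the limit = 0.

Final answer: 0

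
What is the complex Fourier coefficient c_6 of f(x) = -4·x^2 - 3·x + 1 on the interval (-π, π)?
Compute the real Fourier coefficients first: a_6 = -4/9, b_6 = 1.
Then c_6 = (a_6 − i·b_6)/2 = -2/9 - i/2.

Final answer: -2/9 - i/2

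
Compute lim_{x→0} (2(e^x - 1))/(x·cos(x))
Both numerator and denominator → 0 as x → 0; this is a 0/0 indeterminate form.
Expand each to leading order near x = 0: numerator ~ 2·x, denominator ~ x.
The limit of the ratio is 2.

Final answer: 2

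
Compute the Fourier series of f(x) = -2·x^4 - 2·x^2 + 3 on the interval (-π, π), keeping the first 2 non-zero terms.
(-88 + 16·π^2)·cos(x) - 2·π^4/5 - 2·π^2/3 + 3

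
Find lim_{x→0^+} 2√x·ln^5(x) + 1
The product is a 0·∞ indeterminate form at x → 0⁺.
Rewrite the product as 2·ln^5(x) / x^(-1/2) and apply L'Hôpital, or use the standard hierarchy x^(-1/2) ≫ |ln x|^5 as x → 0⁺.
The indeterminate product → 0, so the limit = 1.

Final answer: 1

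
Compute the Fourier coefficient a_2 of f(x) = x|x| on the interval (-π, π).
a_2 = (1/π) ∫_{-π}^{π} f(x)·cos(2x) dx.
Evaluate the integral (use parity and integration by parts as needed): a_2 = 0.

Final answer: 0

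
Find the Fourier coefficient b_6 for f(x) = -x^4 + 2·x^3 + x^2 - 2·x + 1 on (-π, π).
b_6 = (1/π) ∫_{-π}^{π} f(x)·sin(6x) dx.
Evaluate the integral (use parity and integration by parts as needed): b_6 = 7/9 - 2·π^2/3.

Final answer: 7/9 - 2·π^2/3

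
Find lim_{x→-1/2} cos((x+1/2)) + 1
Direct substitution at x = -1/2 gives 2.

Final answer: 2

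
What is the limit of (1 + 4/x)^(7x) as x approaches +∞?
As x → +∞: write (1 + 4/x)^(7x) = ((1 + 4/x)^x)^7 → (e^4)^7 = e^28.
Limit = e^(28).

Final answer: e^(28)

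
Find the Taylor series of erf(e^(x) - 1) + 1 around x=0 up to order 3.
-x^3/(3·√(π)) + x^2/√(π) + 2·x/√(π) + 1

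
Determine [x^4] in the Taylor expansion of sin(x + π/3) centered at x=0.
Expand to order 4: sin(x + π/3) = √(3)·x^4/48 - x^3/12 - √(3)·x^2/4 + x/2 + √(3)/2 + O(x^5).
The coefficient of x^4 is √(3)/48.

Final answer: √(3)/48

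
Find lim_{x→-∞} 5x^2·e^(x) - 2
The product is a 0·∞ indeterminate form at x → -∞.
Rewrite the product as 5x^2 / e^(-x) (an ∞/∞ form) and apply L'Hôpital, or use the standard hierarchy e^(|x|) ≫ |x^2| as x → -∞.
The indeterminate product → 0, so the limit = -2.

Final answer: -2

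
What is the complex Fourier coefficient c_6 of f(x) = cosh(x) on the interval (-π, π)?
Compute the real Fourier coefficients first: a_6 = 2·sinh(π)/(37·π), b_6 = 0.
Then c_6 = (a_6 − i·b_6)/2 = sinh(π)/(37·π).

Final answer: sinh(π)/(37·π)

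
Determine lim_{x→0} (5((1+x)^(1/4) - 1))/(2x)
Both numerator and denominator → 0 as x → 0; this is a 0/0 indeterminate form.
Expand each to leading order near x = 0: numerator ~ 5·x/4, denominator ~ 2·x.
The limit of the ratio is 5/8.

Final answer: 5/8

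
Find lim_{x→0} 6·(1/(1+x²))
Direct substitution at x = 0 gives 6.

Final answer: 6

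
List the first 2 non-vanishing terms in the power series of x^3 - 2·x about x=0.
x^3 - 2·x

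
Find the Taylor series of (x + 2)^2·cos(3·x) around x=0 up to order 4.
9·x^4 - 18·x^3 - 17·x^2 + 4·x + 4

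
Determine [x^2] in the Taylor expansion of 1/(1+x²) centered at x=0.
Expand to order 2: 1/(1+x²) = 1 - x^2 + O(x^3).
The coefficient of x^2 is -1.

Final answer: -1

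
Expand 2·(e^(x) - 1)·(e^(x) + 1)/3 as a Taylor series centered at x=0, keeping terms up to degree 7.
16·x^7/945 + 8·x^6/135 + 8·x^5/45 + 4·x^4/9 + 8·x^3/9 + 4·x^2/3 + 4·x/3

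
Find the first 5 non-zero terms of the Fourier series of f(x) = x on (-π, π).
2·sin(x) - sin(2·x) + 2·sin(3·x)/3 - sin(4·x)/2 + 2·sin(5·x)/5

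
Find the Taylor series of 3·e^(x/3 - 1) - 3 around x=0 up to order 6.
x^6·e^(-1)/174960 + x^5·e^(-1)/9720 + x^4·e^(-1)/648 + x^3·e^(-1)/54 + x^2·e^(-1)/6 + x·e^(-1) - 3 + 3·e^(-1)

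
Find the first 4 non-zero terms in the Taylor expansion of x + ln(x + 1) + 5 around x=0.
x^3/3 - x^2/2 + 2·x + 5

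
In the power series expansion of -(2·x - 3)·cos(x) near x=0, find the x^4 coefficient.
Expand to order 4: -(2·x - 3)·cos(x) = x^4/8 + x^3 - 3·x^2/2 - 2·x + 3 + O(x^5).
The coefficient of x^4 is 1/8.

Final answer: 1/8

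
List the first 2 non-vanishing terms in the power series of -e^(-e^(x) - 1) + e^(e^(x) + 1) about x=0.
x·(e^(-2) + e^(2)) - e^(-2) + e^(2)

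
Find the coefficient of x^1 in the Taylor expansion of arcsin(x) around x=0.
Expand to order 1: arcsin(x) = x + O(x^2).
The coefficient of x^1 is 1.

Final answer: 1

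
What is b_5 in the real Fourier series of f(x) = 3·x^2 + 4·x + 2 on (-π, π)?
b_5 = (1/π) ∫_{-π}^{π} f(x)·sin(5x) dx.
Evaluate the integral (use parity and integration by parts as needed): b_5 = 8/5.

Final answer: 8/5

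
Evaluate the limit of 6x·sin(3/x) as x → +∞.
As x → +∞: let u = 3/x → 0⁺; then 6·x·sin(3/x) = 6·3·sin(u)/u → 6·3·1 = 18.
Limit = 18.

Final answer: 18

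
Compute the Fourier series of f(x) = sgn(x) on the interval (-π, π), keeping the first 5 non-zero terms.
4·sin(x)/π + 4·sin(3·x)/(3·π) + 4·sin(5·x)/(5·π) + 4·sin(7·x)/(7·π) + 4·sin(9·x)/(9·π)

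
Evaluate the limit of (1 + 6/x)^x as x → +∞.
As x → +∞: this is the defining limit (1 + 6/x)^x → e^6.
Limit = e^(6).

Final answer: e^(6)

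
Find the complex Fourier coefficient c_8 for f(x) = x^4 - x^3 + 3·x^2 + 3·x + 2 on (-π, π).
Compute the real Fourier coefficients first: a_8 = 45/256 + π^2/8, b_8 = -99/128 + π^2/4.
Then c_8 = (a_8 − i·b_8)/2 = 45/512 + π^2/16 - i·π^2/8 + 99·i/256.

Final answer: 45/512 + π^2/16 - i·π^2/8 + 99·i/256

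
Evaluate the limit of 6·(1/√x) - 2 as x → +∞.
Evaluate the dominant behaviour as x → +∞; each term tends to a finite value or vanishes.
Limit = -2.

Final answer: -2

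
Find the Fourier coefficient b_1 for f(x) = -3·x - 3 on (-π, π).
b_1 = (1/π) ∫_{-π}^{π} f(x)·sin(1x) dx.
Evaluate the integral (use parity and integration by parts as needed): b_1 = -6.

Final answer: -6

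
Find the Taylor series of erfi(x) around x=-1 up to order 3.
-erfi(1) + 2·e·(x + 1)/√(π) - 2·e·(x + 1)^2/√(π) + 2·e·(x + 1)^3/√(π)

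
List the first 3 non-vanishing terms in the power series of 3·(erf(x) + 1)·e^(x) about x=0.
x^2·(3/2 + 6/√(π)) + x·(3 + 6/√(π)) + 3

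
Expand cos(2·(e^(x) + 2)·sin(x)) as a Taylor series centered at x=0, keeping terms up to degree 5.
72·x^5 + 52·x^4 - 12·x^3 - 18·x^2 + 1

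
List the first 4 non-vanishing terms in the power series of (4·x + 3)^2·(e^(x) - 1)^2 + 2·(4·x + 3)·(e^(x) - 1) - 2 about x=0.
38·x^3 + 20·x^2 + 6·x - 2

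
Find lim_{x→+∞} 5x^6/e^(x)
This is an ∞/∞ indeterminate form as x → +∞.
The exponential denominator e^(x) dominates the polynomial numerator (e^x ≫ x^6 as x → ∞), so the quotient → 0.
Limit = 0.

Final answer: 0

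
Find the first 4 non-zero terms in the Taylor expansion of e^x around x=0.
x^3/6 + x^2/2 + x + 1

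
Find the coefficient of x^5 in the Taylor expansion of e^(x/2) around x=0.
Expand to order 5: e^(x/2) = x^5/3840 + x^4/384 + x^3/48 + x^2/8 + x/2 + 1 + O(x^6).
The coefficient of x^5 is 1/3840.

Final answer: 1/3840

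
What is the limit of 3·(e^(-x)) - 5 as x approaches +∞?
Evaluate the dominant behaviour as x → +∞; each term tends to a finite value or vanishes.
Limit = -5.

Final answer: -5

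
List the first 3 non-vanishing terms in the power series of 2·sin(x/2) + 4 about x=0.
-x^3/24 + x + 4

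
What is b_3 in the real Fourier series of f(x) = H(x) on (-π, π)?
b_3 = (1/π) ∫_{-π}^{π} f(x)·sin(3x) dx.
Evaluate the integral (use parity and integration by parts as needed): b_3 = 2/(3·π).

Final answer: 2/(3·π)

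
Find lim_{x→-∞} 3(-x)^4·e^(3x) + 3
The product is a 0·∞ indeterminate form at x → -∞.
Rewrite the product as 3(-x)^4 / e^(-3x) (an ∞/∞ form) and apply L'Hôpital, or use the standard hierarchy e^(3|x|) ≫ |(-x)^4| as x → -∞.
The indeterminate product → 0, so the limit = 3.

Final answer: 3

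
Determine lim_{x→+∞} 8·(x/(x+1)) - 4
Evaluate the dominant behaviour as x → +∞; each term tends to a finite value or vanishes.
Limit = 4.

Final answer: 4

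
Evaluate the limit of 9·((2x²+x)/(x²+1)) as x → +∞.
Evaluate the dominant behaviour as x → +∞; each term tends to a finite value or vanishes.
Limit = 18.

Final answer: 18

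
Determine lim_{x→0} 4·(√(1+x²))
Direct substitution at x = 0 gives 4.

Final answer: 4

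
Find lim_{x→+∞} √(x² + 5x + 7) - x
This is an ∞ − ∞ indeterminate form.
Multiply and divide by the conjugate √(x²+5x + 7) + x; the x² terms cancel, leaving (5x + 7)/(√(x²+5x + 7)+x) → 5/2.
Limit = 5/2.

Final answer: 5/2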